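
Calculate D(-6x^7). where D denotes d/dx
- 42 x^{6}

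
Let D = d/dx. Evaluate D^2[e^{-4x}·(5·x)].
40 \left(2 x - 1\right) e^{- 4 x}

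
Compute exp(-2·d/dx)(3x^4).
3 x^{4} - 24 x^{3} + 72 x^{2} - 96 x + 48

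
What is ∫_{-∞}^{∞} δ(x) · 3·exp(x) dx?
3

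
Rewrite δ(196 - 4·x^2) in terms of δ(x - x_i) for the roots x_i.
\frac{\delta(x - 7) + \delta(x + 7)}{56}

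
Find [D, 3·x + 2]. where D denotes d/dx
3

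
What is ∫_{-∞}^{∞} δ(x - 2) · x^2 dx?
4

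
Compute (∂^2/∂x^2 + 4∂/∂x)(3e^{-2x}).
- 12 e^{- 2 x}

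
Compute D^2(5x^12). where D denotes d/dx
660 x^{10}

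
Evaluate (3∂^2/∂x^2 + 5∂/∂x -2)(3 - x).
2 x - 11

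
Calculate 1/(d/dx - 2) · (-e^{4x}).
- \frac{e^{4 x}}{2}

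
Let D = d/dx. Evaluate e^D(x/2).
\frac{x}{2} + \frac{1}{2}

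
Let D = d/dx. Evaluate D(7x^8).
56 x^{7}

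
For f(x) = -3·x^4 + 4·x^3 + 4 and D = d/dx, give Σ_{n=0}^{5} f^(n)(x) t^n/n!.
- 3 t^{4} - t^{3} \left(12 x - 4\right) - 6 t^{2} x \left(3 x - 2\right) - 12 t x^{2} \left(x - 1\right) - 3 x^{4} + 4 x^{3} + 4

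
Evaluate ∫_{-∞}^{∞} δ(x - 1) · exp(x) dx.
e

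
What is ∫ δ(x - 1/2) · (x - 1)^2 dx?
\frac{1}{4}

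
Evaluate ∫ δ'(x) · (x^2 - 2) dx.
0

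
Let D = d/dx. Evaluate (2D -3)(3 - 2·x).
6 x - 13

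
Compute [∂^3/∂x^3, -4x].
-12\frac{d^{2}}{dx^{2}}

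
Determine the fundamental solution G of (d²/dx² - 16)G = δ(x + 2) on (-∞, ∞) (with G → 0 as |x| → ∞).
-\frac{e^{-4|x + 2|}}{8}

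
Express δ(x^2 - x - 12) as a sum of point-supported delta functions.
\frac{\delta(x + 3) + \delta(x - 4)}{7}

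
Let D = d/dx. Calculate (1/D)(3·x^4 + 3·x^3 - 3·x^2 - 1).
\frac{3 x^{5}}{5} + \frac{3 x^{4}}{4} - x^{3} - x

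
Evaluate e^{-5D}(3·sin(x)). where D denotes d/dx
3 \sin{\left(x - 5 \right)}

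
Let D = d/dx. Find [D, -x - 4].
-1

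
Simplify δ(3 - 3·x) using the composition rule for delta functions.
\frac{\delta(x - 1)}{3}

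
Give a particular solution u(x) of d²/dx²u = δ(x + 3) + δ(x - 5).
\frac{|x + 3|}{2} + \frac{|x - 5|}{2}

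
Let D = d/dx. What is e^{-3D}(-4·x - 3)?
9 - 4 x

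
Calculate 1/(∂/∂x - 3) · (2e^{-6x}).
- \frac{2 e^{- 6 x}}{9}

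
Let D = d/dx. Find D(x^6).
6 x^{5}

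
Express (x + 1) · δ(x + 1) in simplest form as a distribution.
0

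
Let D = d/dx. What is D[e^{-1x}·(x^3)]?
x^{2} \left(3 - x\right) e^{- x}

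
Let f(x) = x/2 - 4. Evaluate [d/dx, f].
\frac{1}{2}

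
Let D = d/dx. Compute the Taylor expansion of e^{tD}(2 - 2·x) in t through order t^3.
- 2 t - 2 x + 2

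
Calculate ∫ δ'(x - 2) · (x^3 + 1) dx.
-12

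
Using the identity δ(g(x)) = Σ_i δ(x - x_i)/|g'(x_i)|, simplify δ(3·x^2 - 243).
\frac{\delta(x - 9) + \delta(x + 9)}{54}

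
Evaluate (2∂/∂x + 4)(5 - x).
18 - 4 x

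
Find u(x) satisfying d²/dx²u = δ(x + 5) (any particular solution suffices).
\frac{|x + 5|}{2}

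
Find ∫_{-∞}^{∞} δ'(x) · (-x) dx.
1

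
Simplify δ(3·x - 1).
\frac{\delta(x - 1/3)}{3}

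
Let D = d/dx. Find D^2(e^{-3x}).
9 e^{- 3 x}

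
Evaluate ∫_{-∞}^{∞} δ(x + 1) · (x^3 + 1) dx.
0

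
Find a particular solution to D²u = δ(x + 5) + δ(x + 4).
\frac{|x + 5|}{2} + \frac{|x + 4|}{2}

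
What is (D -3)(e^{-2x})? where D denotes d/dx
- 5 e^{- 2 x}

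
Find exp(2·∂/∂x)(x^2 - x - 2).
x \left(x + 3\right)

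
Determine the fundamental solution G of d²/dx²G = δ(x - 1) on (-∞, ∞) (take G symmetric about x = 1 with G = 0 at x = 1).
\frac{|x - 1|}{2}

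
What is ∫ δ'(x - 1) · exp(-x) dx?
e^{-1}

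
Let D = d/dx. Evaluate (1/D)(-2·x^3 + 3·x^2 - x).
- \frac{x^{4}}{2} + x^{3} - \frac{x^{2}}{2}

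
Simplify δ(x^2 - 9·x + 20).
\frac{\delta(x - 5) + \delta(x - 4)}{1}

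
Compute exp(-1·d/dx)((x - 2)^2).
x^{2} - 6 x + 9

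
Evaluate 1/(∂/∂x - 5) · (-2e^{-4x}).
\frac{2 e^{- 4 x}}{9}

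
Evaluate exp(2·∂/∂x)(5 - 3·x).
- 3 x - 1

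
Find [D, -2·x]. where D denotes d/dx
-2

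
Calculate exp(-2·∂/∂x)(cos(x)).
\cos{\left(x - 2 \right)}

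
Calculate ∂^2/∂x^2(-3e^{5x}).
- 75 e^{5 x}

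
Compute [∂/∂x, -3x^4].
- 12 x^{3}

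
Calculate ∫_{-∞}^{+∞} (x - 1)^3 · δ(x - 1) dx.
0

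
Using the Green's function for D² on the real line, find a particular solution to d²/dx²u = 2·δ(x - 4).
|x - 4|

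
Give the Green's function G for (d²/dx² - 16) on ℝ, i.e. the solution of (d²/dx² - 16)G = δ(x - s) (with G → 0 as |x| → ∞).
-\frac{e^{-4|x-s|}}{8}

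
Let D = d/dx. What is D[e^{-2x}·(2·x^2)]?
4 x \left(1 - x\right) e^{- 2 x}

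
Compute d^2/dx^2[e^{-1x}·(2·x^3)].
2 x \left(x^{2} - 6 x + 6\right) e^{- x}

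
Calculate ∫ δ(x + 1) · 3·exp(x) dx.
\frac{3}{e}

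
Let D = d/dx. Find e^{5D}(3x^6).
3 x^{6} + 90 x^{5} + 1125 x^{4} + 7500 x^{3} + 28125 x^{2} + 56250 x + 46875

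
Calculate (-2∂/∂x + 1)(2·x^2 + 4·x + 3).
2 x^{2} - 4 x - 5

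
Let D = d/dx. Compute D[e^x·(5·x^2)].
5 x \left(x + 2\right) e^{x}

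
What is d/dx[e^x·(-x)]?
\left(- x - 1\right) e^{x}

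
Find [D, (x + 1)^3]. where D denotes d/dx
3 \left(x + 1\right)^{2}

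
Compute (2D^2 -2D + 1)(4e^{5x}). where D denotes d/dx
164 e^{5 x}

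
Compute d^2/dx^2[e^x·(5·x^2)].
5 \left(x^{2} + 4 x + 2\right) e^{x}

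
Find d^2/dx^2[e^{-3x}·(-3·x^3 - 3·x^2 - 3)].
3 \left(- 9 x^{3} + 9 x^{2} + 6 x - 11\right) e^{- 3 x}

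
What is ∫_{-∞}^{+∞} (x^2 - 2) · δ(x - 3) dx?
7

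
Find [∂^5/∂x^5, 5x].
25\frac{d^{4}}{dx^{4}}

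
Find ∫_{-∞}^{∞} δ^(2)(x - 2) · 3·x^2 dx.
6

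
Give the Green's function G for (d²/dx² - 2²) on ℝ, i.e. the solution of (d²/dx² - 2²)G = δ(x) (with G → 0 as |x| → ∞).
-\frac{e^{-2|x|}}{4}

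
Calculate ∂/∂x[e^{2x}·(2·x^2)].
4 x \left(x + 1\right) e^{2 x}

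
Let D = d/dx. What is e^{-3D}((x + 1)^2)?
x^{2} - 4 x + 4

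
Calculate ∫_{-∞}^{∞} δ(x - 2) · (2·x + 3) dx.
7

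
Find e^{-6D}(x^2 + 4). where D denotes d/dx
x^{2} - 12 x + 40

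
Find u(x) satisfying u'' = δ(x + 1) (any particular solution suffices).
\frac{|x + 1|}{2}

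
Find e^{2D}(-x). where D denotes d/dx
- x - 2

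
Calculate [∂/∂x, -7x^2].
- 14 x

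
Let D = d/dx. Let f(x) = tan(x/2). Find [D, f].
\frac{1}{\cos{\left(x \right)} + 1}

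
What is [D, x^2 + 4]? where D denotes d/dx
2 x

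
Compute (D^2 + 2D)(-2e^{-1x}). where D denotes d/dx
2 e^{- x}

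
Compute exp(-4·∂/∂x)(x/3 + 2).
\frac{x}{3} + \frac{2}{3}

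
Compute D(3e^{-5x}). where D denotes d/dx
- 15 e^{- 5 x}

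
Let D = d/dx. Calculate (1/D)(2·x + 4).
x^{2} + 4 x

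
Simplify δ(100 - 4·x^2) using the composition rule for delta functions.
\frac{\delta(x - 5) + \delta(x + 5)}{40}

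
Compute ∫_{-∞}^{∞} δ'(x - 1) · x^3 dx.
-3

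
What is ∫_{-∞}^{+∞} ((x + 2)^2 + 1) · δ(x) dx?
5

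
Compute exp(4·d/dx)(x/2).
\frac{x}{2} + 2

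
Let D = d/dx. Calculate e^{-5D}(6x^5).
6 x^{5} - 150 x^{4} + 1500 x^{3} - 7500 x^{2} + 18750 x - 18750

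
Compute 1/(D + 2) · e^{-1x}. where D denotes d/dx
e^{- x}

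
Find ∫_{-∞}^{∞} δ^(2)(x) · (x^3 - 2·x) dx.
0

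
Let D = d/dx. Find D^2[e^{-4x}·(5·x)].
40 \left(2 x - 1\right) e^{- 4 x}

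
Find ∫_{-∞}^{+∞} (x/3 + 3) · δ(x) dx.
3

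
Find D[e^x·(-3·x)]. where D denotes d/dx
3 \left(- x - 1\right) e^{x}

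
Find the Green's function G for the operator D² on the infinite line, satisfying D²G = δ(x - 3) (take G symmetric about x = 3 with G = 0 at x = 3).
\frac{|x - 3|}{2}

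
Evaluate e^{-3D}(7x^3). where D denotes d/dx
7 x^{3} - 63 x^{2} + 189 x - 189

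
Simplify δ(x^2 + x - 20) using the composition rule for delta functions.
\frac{\delta(x + 5) + \delta(x - 4)}{9}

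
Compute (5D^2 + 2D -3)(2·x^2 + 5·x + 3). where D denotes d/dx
- 6 x^{2} - 7 x + 21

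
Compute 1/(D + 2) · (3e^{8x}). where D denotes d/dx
\frac{3 e^{8 x}}{10}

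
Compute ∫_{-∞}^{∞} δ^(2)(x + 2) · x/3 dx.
0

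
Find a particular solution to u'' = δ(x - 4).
\frac{|x - 4|}{2}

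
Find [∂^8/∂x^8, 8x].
64\frac{d^{7}}{dx^{7}}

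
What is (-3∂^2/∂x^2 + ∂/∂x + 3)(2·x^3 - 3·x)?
6 x^{3} + 6 x^{2} - 45 x - 3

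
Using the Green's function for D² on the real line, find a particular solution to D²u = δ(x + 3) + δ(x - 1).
\frac{|x + 3|}{2} + \frac{|x - 1|}{2}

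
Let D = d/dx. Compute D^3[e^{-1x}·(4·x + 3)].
\left(9 - 4 x\right) e^{- x}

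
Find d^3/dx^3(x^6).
120 x^{3}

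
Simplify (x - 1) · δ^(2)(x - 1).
-2\delta'(x - 1)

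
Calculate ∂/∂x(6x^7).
42 x^{6}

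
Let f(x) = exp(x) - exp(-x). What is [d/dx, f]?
2 \cosh{\left(x \right)}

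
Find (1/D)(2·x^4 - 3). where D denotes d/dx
\frac{2 x^{5}}{5} - 3 x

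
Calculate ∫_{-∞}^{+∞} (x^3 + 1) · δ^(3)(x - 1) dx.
-6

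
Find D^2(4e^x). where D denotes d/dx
4 e^{x}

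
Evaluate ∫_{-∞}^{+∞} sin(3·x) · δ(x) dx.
0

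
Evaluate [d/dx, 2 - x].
-1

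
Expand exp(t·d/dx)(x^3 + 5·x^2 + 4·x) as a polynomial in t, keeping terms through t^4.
t^{3} + t^{2} \left(3 x + 5\right) + t \left(3 x^{2} + 10 x + 4\right) + x^{3} + 5 x^{2} + 4 x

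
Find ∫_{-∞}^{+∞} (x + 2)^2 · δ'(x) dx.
-4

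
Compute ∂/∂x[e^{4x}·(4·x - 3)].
\left(16 x - 8\right) e^{4 x}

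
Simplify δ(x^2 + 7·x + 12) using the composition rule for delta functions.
\frac{\delta(x + 4) + \delta(x + 3)}{1}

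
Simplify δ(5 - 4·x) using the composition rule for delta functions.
\frac{\delta(x - 5/4)}{4}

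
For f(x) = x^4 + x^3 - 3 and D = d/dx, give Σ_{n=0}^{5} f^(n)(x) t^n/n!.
t^{4} + t^{3} \left(4 x + 1\right) + 3 t^{2} x \left(2 x + 1\right) + t x^{2} \left(4 x + 3\right) + x^{4} + x^{3} - 3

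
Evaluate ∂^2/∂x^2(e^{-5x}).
25 e^{- 5 x}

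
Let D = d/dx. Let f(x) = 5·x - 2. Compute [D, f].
5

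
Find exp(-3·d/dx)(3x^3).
3 x^{3} - 27 x^{2} + 81 x - 81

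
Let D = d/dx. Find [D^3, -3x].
-9D^{2}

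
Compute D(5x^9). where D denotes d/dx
45 x^{8}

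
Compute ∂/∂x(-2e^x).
- 2 e^{x}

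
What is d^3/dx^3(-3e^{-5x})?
375 e^{- 5 x}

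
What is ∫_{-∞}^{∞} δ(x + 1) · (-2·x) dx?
2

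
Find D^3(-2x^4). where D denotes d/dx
- 48 x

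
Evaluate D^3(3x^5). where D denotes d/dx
180 x^{2}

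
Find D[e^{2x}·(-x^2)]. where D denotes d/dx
2 x \left(- x - 1\right) e^{2 x}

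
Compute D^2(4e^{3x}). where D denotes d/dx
36 e^{3 x}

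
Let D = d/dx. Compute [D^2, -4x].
-8D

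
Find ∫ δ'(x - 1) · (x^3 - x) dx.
-2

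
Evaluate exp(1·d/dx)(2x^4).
2 x^{4} + 8 x^{3} + 12 x^{2} + 8 x + 2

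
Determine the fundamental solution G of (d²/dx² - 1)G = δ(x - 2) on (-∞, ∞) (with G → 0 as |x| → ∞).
-\frac{e^{-|x - 2|}}{2}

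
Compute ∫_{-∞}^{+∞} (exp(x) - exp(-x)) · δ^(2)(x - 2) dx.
2 \sinh{\left(2 \right)}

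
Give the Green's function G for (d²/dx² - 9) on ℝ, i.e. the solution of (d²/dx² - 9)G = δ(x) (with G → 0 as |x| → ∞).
-\frac{e^{-3|x|}}{6}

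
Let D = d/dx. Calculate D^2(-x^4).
- 12 x^{2}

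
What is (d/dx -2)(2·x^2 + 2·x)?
2 - 4 x^{2}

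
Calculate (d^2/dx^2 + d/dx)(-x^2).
- 2 x - 2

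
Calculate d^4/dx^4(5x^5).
600 x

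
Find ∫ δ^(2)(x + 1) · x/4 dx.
0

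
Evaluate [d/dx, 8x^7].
56 x^{6}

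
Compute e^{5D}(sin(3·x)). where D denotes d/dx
\sin{\left(3 x + 15 \right)}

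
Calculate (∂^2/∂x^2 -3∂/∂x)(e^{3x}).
0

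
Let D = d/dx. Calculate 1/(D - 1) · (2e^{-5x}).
- \frac{e^{- 5 x}}{3}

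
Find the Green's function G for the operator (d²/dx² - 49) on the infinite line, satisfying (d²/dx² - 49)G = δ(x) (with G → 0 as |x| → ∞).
-\frac{e^{-7|x|}}{14}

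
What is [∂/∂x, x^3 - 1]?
3 x^{2}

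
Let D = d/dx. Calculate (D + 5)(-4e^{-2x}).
- 12 e^{- 2 x}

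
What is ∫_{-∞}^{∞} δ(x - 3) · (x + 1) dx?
4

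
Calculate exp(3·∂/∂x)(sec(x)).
\sec{\left(x + 3 \right)}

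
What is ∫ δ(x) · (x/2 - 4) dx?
-4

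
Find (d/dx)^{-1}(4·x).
2 x^{2}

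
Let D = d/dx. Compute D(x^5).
5 x^{4}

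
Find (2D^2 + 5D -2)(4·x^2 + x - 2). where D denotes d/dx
- 8 x^{2} + 38 x + 25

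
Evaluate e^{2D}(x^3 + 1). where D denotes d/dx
x^{3} + 6 x^{2} + 12 x + 9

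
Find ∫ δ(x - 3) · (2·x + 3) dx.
9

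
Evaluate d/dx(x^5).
5 x^{4}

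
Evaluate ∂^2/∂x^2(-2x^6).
- 60 x^{4}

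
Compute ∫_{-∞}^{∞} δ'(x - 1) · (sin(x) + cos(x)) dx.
- \cos{\left(1 \right)} + \sin{\left(1 \right)}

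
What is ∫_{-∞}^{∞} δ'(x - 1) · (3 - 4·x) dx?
4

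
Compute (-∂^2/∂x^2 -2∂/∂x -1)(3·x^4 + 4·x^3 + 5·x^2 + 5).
- 3 x^{4} - 28 x^{3} - 65 x^{2} - 44 x - 15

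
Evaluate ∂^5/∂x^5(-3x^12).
- 285120 x^{7}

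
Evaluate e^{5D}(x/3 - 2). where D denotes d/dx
\frac{x}{3} - \frac{1}{3}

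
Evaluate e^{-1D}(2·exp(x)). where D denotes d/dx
2 e^{x - 1}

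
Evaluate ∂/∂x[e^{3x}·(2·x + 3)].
\left(6 x + 11\right) e^{3 x}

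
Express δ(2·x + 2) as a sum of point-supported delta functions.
\frac{\delta(x + 1)}{2}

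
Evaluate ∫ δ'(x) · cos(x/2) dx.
0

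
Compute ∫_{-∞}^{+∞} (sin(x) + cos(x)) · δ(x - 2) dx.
\cos{\left(2 \right)} + \sin{\left(2 \right)}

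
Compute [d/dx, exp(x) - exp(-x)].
2 \cosh{\left(x \right)}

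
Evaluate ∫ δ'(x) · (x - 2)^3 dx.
-12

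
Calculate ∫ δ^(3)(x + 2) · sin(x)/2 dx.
\frac{\cos{\left(2 \right)}}{2}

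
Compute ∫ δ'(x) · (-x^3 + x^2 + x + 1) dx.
-1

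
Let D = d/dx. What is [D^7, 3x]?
21D^{6}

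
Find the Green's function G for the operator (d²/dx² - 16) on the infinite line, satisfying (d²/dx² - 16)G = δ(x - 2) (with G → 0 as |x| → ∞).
-\frac{e^{-4|x - 2|}}{8}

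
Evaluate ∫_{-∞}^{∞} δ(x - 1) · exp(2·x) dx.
e^{2}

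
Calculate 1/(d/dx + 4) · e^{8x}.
\frac{e^{8 x}}{12}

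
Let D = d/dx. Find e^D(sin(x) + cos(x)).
\sqrt{2} \sin{\left(x + \frac{\pi}{4} + 1 \right)}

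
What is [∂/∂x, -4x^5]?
- 20 x^{4}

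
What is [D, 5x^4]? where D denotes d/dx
20 x^{3}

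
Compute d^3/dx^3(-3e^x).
- 3 e^{x}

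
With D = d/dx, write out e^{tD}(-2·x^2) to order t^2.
- 2 t^{2} - 4 t x - 2 x^{2}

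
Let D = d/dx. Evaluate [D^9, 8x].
72D^{8}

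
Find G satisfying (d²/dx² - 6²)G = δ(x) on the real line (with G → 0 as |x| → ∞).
-\frac{e^{-6|x|}}{12}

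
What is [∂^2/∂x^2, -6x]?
-12\frac{d}{dx}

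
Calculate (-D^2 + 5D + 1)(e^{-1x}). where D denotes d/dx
- 5 e^{- x}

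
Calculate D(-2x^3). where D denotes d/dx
- 6 x^{2}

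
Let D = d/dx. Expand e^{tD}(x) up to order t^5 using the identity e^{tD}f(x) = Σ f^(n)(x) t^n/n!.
t + x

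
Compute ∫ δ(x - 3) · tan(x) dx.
\tan{\left(3 \right)}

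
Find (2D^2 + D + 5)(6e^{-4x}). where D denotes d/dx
198 e^{- 4 x}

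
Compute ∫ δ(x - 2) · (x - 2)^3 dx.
0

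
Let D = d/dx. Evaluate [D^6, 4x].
24D^{5}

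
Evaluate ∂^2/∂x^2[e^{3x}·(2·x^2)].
\left(18 x^{2} + 24 x + 4\right) e^{3 x}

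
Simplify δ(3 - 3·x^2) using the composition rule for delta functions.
\frac{\delta(x - 1) + \delta(x + 1)}{6}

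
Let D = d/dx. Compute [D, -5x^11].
- 55 x^{10}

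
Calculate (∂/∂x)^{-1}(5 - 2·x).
- x^{2} + 5 x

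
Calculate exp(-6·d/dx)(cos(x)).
\cos{\left(x - 6 \right)}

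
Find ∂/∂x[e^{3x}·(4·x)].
\left(12 x + 4\right) e^{3 x}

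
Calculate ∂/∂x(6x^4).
24 x^{3}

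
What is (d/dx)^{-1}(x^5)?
\frac{x^{6}}{6}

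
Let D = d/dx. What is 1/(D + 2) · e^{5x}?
\frac{e^{5 x}}{7}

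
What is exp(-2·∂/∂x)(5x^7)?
5 x^{7} - 70 x^{6} + 420 x^{5} - 1400 x^{4} + 2800 x^{3} - 3360 x^{2} + 2240 x - 640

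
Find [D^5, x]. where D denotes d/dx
5D^{4}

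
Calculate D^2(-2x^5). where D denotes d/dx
- 40 x^{3}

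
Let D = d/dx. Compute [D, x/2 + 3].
\frac{1}{2}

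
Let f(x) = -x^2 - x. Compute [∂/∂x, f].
- 2 x - 1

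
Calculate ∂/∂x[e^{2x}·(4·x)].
\left(8 x + 4\right) e^{2 x}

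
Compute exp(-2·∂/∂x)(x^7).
x^{7} - 14 x^{6} + 84 x^{5} - 280 x^{4} + 560 x^{3} - 672 x^{2} + 448 x - 128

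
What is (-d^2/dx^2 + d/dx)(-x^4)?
4 x^{2} \left(3 - x\right)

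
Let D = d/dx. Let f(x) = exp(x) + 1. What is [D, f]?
e^{x}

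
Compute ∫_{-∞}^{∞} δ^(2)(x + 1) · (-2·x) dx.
0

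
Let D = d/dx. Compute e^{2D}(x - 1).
x + 1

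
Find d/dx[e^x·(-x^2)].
x \left(- x - 2\right) e^{x}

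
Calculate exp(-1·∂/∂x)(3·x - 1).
3 x - 4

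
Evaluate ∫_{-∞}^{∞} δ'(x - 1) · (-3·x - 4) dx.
3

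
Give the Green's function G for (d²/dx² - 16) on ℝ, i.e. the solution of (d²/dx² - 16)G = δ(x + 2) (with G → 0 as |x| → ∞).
-\frac{e^{-4|x + 2|}}{8}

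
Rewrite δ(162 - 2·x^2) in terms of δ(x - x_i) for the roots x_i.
\frac{\delta(x - 9) + \delta(x + 9)}{36}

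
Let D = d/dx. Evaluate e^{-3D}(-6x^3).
- 6 x^{3} + 54 x^{2} - 162 x + 162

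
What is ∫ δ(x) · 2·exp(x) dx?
2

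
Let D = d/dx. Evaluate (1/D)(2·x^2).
\frac{2 x^{3}}{3}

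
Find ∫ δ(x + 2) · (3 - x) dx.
5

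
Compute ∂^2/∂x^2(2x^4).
24 x^{2}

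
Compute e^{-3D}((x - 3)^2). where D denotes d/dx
x^{2} - 12 x + 36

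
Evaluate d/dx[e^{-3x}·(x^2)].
x \left(2 - 3 x\right) e^{- 3 x}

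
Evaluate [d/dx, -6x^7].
- 42 x^{6}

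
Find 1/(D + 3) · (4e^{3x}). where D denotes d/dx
\frac{2 e^{3 x}}{3}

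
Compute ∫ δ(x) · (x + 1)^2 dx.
1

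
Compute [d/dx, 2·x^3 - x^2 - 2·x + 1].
6 x^{2} - 2 x - 2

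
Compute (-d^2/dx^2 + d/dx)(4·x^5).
20 x^{3} \left(x - 4\right)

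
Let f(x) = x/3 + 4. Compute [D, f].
\frac{1}{3}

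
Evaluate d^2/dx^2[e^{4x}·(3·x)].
\left(48 x + 24\right) e^{4 x}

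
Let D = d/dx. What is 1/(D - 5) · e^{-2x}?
- \frac{e^{- 2 x}}{7}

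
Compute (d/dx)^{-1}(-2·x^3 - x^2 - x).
- \frac{x^{4}}{2} - \frac{x^{3}}{3} - \frac{x^{2}}{2}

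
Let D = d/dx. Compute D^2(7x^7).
294 x^{5}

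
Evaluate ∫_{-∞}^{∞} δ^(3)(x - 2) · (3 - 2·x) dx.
0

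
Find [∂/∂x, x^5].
5 x^{4}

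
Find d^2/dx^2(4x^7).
168 x^{5}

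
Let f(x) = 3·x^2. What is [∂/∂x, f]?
6 x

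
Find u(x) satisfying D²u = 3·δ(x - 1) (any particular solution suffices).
\frac{3|x - 1|}{2}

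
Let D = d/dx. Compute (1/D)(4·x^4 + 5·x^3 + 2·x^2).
\frac{4 x^{5}}{5} + \frac{5 x^{4}}{4} + \frac{2 x^{3}}{3}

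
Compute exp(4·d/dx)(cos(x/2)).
\cos{\left(\frac{x}{2} + 2 \right)}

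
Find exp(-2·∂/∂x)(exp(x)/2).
\frac{e^{x - 2}}{2}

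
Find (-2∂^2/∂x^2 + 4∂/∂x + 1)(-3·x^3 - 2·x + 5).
- 3 x^{3} - 36 x^{2} + 34 x - 3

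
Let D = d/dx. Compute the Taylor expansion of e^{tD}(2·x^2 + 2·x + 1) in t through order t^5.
2 t^{2} + 2 t \left(2 x + 1\right) + 2 x^{2} + 2 x + 1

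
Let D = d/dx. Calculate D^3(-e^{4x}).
- 64 e^{4 x}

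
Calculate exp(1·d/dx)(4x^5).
4 x^{5} + 20 x^{4} + 40 x^{3} + 40 x^{2} + 20 x + 4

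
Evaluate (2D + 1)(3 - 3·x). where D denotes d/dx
- 3 x - 3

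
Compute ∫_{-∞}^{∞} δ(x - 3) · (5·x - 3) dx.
12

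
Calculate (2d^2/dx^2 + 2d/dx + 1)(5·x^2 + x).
5 x^{2} + 21 x + 22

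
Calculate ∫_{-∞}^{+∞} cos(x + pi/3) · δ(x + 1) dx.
\sin{\left(\frac{\pi}{6} + 1 \right)}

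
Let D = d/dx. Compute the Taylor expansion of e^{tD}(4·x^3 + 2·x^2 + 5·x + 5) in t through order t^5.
4 t^{3} + t^{2} \left(12 x + 2\right) + t \left(12 x^{2} + 4 x + 5\right) + 4 x^{3} + 2 x^{2} + 5 x + 5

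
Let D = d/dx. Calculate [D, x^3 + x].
3 x^{2} + 1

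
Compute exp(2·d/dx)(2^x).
2^{x + 2}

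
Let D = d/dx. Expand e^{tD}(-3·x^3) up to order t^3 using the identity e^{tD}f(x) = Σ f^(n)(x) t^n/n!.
- 3 t^{3} - 9 t^{2} x - 9 t x^{2} - 3 x^{3}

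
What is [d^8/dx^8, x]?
8\frac{d^{7}}{dx^{7}}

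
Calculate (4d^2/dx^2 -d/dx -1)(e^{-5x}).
104 e^{- 5 x}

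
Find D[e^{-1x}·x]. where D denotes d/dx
\left(1 - x\right) e^{- x}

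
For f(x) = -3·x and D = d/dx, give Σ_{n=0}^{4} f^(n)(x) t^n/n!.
- 3 t - 3 x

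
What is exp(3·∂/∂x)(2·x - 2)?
2 x + 4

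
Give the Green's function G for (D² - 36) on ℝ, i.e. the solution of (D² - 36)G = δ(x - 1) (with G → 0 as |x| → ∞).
-\frac{e^{-6|x - 1|}}{12}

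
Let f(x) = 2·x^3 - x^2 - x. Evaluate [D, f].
6 x^{2} - 2 x - 1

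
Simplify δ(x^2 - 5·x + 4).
\frac{\delta(x - 1) + \delta(x - 4)}{3}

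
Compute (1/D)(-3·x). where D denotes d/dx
- \frac{3 x^{2}}{2}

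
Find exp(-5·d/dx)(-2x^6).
- 2 x^{6} + 60 x^{5} - 750 x^{4} + 5000 x^{3} - 18750 x^{2} + 37500 x - 31250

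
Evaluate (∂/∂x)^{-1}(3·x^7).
\frac{3 x^{8}}{8}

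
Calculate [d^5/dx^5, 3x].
15\frac{d^{4}}{dx^{4}}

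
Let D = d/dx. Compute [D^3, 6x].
18D^{2}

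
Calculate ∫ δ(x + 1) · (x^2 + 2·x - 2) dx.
-3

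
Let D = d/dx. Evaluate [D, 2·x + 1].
2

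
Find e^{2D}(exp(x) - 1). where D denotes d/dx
e^{x + 2} - 1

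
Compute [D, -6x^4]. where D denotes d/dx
- 24 x^{3}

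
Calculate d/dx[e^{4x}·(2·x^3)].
x^{2} \left(8 x + 6\right) e^{4 x}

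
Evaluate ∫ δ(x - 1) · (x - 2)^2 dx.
1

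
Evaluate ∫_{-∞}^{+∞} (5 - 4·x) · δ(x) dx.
5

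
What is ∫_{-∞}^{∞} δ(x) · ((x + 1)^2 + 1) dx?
2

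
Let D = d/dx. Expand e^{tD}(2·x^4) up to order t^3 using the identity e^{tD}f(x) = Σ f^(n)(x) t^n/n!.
2 x \left(4 t^{3} + 6 t^{2} x + 4 t x^{2} + x^{3}\right)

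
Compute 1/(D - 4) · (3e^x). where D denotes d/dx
- e^{x}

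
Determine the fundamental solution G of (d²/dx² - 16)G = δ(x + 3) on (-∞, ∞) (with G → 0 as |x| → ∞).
-\frac{e^{-4|x + 3|}}{8}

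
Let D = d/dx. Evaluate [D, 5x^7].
35 x^{6}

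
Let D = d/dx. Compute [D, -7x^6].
- 42 x^{5}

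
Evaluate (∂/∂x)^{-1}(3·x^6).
\frac{3 x^{7}}{7}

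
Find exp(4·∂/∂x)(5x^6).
5 x^{6} + 120 x^{5} + 1200 x^{4} + 6400 x^{3} + 19200 x^{2} + 30720 x + 20480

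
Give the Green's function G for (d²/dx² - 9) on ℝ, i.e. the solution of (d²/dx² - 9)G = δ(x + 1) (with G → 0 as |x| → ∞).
-\frac{e^{-3|x + 1|}}{6}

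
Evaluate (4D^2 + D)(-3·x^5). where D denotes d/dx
15 x^{3} \left(- x - 16\right)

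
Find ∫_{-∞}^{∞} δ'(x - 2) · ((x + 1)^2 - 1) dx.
-6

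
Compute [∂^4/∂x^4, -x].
-4\frac{d^{3}}{dx^{3}}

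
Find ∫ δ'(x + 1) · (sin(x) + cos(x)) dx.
- \sin{\left(1 \right)} - \cos{\left(1 \right)}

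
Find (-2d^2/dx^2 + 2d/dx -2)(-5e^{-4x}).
210 e^{- 4 x}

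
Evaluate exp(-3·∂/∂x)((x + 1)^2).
x^{2} - 4 x + 4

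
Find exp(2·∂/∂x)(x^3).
x^{3} + 6 x^{2} + 12 x + 8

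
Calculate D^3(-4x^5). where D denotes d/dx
- 240 x^{2}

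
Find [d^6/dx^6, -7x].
-42\frac{d^{5}}{dx^{5}}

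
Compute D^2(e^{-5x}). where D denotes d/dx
25 e^{- 5 x}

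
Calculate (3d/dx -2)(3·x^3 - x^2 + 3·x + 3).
- 6 x^{3} + 29 x^{2} - 12 x + 3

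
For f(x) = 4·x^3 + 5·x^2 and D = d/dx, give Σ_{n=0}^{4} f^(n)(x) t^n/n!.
4 t^{3} + t^{2} \left(12 x + 5\right) + 2 t x \left(6 x + 5\right) + 4 x^{3} + 5 x^{2}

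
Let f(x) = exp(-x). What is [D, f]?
- e^{- x}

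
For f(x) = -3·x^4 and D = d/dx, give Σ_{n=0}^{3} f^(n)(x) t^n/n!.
3 x \left(- 4 t^{3} - 6 t^{2} x - 4 t x^{2} - x^{3}\right)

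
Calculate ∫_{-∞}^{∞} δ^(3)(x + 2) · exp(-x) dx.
e^{2}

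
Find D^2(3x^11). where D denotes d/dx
330 x^{9}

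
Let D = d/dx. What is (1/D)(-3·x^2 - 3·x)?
- x^{3} - \frac{3 x^{2}}{2}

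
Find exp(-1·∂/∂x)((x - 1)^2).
x^{2} - 4 x + 4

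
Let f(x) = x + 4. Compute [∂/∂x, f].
1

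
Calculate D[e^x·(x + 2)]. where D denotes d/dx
\left(x + 3\right) e^{x}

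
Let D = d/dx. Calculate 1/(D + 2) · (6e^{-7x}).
- \frac{6 e^{- 7 x}}{5}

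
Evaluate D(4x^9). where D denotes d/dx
36 x^{8}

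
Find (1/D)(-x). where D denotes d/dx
- \frac{x^{2}}{2}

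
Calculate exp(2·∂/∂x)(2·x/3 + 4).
\frac{2 x}{3} + \frac{16}{3}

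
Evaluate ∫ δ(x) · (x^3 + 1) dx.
1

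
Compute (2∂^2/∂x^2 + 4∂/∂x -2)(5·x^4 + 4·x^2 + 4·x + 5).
- 10 x^{4} + 80 x^{3} + 112 x^{2} + 24 x + 22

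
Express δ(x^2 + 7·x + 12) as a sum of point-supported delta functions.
\frac{\delta(x + 4) + \delta(x + 3)}{1}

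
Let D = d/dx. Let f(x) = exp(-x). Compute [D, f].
- e^{- x}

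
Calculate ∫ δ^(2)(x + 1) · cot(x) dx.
- \frac{2 \cot{\left(1 \right)}}{\sin^{2}{\left(1 \right)}}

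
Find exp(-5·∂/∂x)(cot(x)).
\cot{\left(x - 5 \right)}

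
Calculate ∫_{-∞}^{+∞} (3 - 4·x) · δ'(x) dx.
4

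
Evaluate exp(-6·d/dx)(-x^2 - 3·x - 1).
- x^{2} + 9 x - 19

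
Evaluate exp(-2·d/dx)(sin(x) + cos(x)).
\sqrt{2} \cos{\left(- x + \frac{\pi}{4} + 2 \right)}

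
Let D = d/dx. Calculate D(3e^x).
3 e^{x}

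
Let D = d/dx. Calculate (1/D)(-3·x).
- \frac{3 x^{2}}{2}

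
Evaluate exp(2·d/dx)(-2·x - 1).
- 2 x - 5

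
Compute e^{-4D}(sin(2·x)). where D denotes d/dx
\sin{\left(2 x - 8 \right)}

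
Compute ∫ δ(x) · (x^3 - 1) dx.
-1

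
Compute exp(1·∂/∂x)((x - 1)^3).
x^{3}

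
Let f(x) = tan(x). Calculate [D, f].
\frac{1}{\cos^{2}{\left(x \right)}}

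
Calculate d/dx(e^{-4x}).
- 4 e^{- 4 x}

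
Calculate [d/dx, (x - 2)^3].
3 \left(x - 2\right)^{2}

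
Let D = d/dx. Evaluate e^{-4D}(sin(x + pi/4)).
\sin{\left(x - 4 + \frac{\pi}{4} \right)}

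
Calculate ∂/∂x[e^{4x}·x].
\left(4 x + 1\right) e^{4 x}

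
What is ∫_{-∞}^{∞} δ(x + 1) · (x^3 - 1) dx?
-2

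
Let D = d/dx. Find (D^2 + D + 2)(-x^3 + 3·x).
- 2 x^{3} - 3 x^{2} + 3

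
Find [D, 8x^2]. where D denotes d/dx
16 x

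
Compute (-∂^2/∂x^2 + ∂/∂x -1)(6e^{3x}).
- 42 e^{3 x}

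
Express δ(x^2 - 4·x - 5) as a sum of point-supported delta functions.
\frac{\delta(x - 5) + \delta(x + 1)}{6}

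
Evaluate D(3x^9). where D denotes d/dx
27 x^{8}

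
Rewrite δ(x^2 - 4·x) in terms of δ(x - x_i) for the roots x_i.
\frac{\delta(x - 4) + \delta(x)}{4}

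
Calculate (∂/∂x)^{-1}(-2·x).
- x^{2}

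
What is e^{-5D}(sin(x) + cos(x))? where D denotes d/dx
\sqrt{2} \cos{\left(- x + \frac{\pi}{4} + 5 \right)}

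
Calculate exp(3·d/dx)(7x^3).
7 x^{3} + 63 x^{2} + 189 x + 189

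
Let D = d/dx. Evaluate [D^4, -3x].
-12D^{3}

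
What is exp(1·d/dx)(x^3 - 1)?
x \left(x^{2} + 3 x + 3\right)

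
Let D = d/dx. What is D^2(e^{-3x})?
9 e^{- 3 x}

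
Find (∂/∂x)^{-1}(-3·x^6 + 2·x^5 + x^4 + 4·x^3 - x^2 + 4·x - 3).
- \frac{3 x^{7}}{7} + \frac{x^{6}}{3} + \frac{x^{5}}{5} + x^{4} - \frac{x^{3}}{3} + 2 x^{2} - 3 x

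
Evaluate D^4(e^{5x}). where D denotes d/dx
625 e^{5 x}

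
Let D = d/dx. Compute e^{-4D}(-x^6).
- x^{6} + 24 x^{5} - 240 x^{4} + 1280 x^{3} - 3840 x^{2} + 6144 x - 4096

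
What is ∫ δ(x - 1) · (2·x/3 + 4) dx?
\frac{14}{3}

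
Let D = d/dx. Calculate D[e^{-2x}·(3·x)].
3 \left(1 - 2 x\right) e^{- 2 x}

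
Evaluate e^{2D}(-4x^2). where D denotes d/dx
- 4 x^{2} - 16 x - 16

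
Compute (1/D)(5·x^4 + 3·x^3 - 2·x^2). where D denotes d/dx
x^{5} + \frac{3 x^{4}}{4} - \frac{2 x^{3}}{3}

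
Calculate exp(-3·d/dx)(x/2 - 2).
\frac{x}{2} - \frac{7}{2}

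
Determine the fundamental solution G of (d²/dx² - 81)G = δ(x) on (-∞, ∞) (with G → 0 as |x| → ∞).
-\frac{e^{-9|x|}}{18}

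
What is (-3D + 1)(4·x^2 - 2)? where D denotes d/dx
4 x^{2} - 24 x - 2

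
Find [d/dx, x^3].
3 x^{2}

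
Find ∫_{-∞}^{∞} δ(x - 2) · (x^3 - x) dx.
6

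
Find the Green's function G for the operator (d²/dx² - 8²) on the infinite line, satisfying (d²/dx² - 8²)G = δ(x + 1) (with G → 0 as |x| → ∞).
-\frac{e^{-8|x + 1|}}{16}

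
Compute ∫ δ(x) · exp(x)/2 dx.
\frac{1}{2}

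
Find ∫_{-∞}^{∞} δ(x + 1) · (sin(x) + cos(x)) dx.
- \sin{\left(1 \right)} + \cos{\left(1 \right)}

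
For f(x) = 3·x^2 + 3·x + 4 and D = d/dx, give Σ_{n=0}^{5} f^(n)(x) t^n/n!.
3 t^{2} + 3 t \left(2 x + 1\right) + 3 x^{2} + 3 x + 4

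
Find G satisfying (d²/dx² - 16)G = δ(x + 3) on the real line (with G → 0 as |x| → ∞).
-\frac{e^{-4|x + 3|}}{8}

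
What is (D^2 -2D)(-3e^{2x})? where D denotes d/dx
0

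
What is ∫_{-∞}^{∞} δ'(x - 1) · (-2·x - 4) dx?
2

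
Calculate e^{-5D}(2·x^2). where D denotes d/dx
2 x^{2} - 20 x + 50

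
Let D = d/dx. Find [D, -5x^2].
- 10 x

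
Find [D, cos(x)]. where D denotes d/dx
- \sin{\left(x \right)}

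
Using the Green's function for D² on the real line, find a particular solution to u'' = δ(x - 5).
\frac{|x - 5|}{2}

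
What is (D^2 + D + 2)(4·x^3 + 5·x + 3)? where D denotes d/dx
8 x^{3} + 12 x^{2} + 34 x + 11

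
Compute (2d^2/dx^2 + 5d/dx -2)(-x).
2 x - 5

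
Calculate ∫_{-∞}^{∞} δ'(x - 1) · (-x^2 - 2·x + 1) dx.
4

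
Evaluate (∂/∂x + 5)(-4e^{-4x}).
- 4 e^{- 4 x}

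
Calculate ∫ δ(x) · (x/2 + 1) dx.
1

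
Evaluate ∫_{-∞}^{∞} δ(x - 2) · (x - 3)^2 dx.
1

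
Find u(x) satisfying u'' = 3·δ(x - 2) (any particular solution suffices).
\frac{3|x - 2|}{2}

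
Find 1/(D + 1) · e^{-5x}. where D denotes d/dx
- \frac{e^{- 5 x}}{4}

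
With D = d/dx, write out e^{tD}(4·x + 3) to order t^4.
4 t + 4 x + 3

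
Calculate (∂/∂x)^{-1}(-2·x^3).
- \frac{x^{4}}{2}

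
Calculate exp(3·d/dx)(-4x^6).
- 4 x^{6} - 72 x^{5} - 540 x^{4} - 2160 x^{3} - 4860 x^{2} - 5832 x - 2916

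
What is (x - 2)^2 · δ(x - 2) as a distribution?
0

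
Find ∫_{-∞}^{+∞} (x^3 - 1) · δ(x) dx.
-1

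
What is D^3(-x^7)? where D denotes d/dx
- 210 x^{4}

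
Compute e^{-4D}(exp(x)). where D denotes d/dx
e^{x - 4}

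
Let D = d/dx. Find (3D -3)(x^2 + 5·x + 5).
3 x \left(- x - 3\right)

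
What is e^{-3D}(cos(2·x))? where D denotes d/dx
\cos{\left(2 x - 6 \right)}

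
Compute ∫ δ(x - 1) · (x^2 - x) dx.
0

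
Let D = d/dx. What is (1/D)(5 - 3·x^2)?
- x^{3} + 5 x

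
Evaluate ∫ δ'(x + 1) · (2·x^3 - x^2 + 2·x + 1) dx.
-10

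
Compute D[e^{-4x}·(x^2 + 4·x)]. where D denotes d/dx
2 \left(- 2 x^{2} - 7 x + 2\right) e^{- 4 x}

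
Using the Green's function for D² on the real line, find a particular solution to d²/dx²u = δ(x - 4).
\frac{|x - 4|}{2}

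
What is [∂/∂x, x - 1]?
1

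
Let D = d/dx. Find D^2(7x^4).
84 x^{2}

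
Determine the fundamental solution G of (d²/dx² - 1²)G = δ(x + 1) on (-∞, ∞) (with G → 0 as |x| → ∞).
-\frac{e^{-|x + 1|}}{2}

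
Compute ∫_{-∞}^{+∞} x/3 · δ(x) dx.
0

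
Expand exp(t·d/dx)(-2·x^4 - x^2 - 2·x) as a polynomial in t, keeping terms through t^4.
- 2 t^{4} - 8 t^{3} x - t^{2} \left(12 x^{2} + 1\right) - 2 t \left(4 x^{3} + x + 1\right) - 2 x^{4} - x^{2} - 2 x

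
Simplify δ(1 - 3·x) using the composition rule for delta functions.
\frac{\delta(x - 1/3)}{3}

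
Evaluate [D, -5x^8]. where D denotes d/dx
- 40 x^{7}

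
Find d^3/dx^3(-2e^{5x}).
- 250 e^{5 x}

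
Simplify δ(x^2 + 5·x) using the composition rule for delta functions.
\frac{\delta(x + 5) + \delta(x)}{5}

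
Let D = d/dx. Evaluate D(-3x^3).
- 9 x^{2}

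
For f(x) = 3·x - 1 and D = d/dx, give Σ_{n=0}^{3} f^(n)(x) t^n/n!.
3 t + 3 x - 1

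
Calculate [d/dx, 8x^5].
40 x^{4}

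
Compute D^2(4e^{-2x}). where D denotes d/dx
16 e^{- 2 x}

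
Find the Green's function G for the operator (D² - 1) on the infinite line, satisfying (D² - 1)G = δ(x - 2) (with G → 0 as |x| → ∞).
-\frac{e^{-|x - 2|}}{2}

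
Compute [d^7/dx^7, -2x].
-14\frac{d^{6}}{dx^{6}}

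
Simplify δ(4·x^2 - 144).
\frac{\delta(x - 6) + \delta(x + 6)}{48}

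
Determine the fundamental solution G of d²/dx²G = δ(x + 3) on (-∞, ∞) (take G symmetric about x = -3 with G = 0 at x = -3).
\frac{|x + 3|}{2}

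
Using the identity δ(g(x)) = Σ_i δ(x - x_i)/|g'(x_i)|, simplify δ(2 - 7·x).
\frac{\delta(x - 2/7)}{7}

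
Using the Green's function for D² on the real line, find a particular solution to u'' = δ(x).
\frac{|x|}{2}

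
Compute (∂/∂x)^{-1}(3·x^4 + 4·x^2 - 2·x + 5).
\frac{3 x^{5}}{5} + \frac{4 x^{3}}{3} - x^{2} + 5 x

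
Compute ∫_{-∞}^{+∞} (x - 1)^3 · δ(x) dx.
-1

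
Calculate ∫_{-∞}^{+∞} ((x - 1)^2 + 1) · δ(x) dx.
2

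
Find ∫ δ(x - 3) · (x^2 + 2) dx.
11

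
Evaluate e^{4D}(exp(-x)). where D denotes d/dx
e^{- x - 4}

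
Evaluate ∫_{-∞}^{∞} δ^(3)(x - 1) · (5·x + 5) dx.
0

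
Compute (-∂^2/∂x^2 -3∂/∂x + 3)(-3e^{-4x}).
3 e^{- 4 x}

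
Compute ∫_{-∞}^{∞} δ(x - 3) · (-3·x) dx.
-9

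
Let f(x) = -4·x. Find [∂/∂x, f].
-4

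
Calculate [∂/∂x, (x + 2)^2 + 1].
2 x + 4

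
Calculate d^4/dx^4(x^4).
24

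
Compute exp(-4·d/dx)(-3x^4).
- 3 x^{4} + 48 x^{3} - 288 x^{2} + 768 x - 768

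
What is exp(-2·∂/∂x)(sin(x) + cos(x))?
\sqrt{2} \cos{\left(- x + \frac{\pi}{4} + 2 \right)}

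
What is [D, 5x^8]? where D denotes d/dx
40 x^{7}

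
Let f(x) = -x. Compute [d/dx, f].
-1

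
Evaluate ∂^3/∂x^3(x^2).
0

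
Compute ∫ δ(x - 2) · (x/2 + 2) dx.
3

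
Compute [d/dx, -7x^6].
- 42 x^{5}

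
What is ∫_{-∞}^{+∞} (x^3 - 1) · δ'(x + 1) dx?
-3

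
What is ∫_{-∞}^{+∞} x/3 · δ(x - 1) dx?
\frac{1}{3}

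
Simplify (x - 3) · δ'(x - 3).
-\delta(x - 3)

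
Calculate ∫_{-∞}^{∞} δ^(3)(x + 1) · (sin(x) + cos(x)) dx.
\cos{\left(1 \right)} + \sin{\left(1 \right)}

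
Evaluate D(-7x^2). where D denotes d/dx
- 14 x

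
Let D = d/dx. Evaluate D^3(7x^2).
0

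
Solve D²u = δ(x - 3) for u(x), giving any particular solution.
\frac{|x - 3|}{2}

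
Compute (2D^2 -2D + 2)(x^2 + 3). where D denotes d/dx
2 x^{2} - 4 x + 10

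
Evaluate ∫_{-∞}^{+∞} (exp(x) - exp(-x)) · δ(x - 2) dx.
2 \sinh{\left(2 \right)}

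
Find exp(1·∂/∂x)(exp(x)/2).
\frac{e^{x + 1}}{2}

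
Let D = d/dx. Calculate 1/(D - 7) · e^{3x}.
- \frac{e^{3 x}}{4}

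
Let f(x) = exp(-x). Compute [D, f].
- e^{- x}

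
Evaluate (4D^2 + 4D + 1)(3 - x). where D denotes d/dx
- x - 1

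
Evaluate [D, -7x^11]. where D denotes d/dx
- 77 x^{10}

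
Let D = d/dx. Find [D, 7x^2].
14 x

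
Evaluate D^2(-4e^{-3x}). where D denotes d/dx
- 36 e^{- 3 x}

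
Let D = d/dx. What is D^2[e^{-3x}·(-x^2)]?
\left(- 9 x^{2} + 12 x - 2\right) e^{- 3 x}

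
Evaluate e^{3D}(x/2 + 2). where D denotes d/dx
\frac{x}{2} + \frac{7}{2}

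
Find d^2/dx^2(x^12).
132 x^{10}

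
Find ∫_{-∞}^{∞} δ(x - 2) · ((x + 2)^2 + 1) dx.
17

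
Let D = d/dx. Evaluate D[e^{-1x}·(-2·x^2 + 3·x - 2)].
\left(2 x^{2} - 7 x + 5\right) e^{- x}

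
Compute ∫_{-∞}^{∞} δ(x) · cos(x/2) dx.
1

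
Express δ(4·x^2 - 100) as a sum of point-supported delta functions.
\frac{\delta(x - 5) + \delta(x + 5)}{40}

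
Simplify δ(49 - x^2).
\frac{\delta(x - 7) + \delta(x + 7)}{14}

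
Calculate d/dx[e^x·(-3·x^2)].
3 x \left(- x - 2\right) e^{x}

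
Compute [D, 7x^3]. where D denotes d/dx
21 x^{2}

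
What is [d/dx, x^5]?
5 x^{4}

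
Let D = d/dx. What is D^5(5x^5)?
600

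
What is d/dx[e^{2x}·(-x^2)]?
2 x \left(- x - 1\right) e^{2 x}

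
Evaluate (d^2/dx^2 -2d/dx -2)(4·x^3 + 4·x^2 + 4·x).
8 x^{2} \left(- x - 4\right)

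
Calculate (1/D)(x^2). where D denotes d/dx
\frac{x^{3}}{3}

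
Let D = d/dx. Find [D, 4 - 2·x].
-2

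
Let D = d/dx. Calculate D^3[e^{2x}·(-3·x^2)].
\left(- 24 x^{2} - 72 x - 36\right) e^{2 x}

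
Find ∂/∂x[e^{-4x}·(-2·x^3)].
x^{2} \left(8 x - 6\right) e^{- 4 x}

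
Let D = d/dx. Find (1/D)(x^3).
\frac{x^{4}}{4}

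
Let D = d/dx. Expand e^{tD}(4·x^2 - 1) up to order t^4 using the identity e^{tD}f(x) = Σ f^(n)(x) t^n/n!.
4 t^{2} + 8 t x + 4 x^{2} - 1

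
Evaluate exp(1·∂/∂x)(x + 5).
x + 6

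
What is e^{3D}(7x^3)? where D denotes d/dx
7 x^{3} + 63 x^{2} + 189 x + 189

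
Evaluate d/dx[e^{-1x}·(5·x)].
5 \left(1 - x\right) e^{- x}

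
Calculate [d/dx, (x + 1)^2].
2 x + 2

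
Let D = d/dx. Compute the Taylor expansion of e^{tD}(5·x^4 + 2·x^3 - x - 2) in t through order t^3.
t^{3} \left(20 x + 2\right) + 6 t^{2} x \left(5 x + 1\right) + t \left(20 x^{3} + 6 x^{2} - 1\right) + 5 x^{4} + 2 x^{3} - x - 2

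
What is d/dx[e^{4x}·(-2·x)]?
\left(- 8 x - 2\right) e^{4 x}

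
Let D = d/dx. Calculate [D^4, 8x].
32D^{3}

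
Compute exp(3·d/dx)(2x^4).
2 x^{4} + 24 x^{3} + 108 x^{2} + 216 x + 162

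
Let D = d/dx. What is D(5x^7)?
35 x^{6}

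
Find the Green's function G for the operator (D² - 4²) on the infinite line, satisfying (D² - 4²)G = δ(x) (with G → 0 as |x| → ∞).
-\frac{e^{-4|x|}}{8}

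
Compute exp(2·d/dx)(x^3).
x^{3} + 6 x^{2} + 12 x + 8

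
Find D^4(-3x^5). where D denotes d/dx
- 360 x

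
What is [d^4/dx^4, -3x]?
-12\frac{d^{3}}{dx^{3}}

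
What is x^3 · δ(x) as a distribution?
0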